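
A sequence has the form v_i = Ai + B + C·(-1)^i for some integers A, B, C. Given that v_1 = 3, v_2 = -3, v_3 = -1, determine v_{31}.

-57

At i = 1, 2, 3: A + B - C = 3; 2A + B + C = -3; 3A + B - C = -1.
Subtracting the first from the second: A + 2C = -6.
Subtracting the second from the third: A - 2C = 2.
Solving: C = -2, A = -2, then B = 3.
So v_i = -2·i + 3 + (-2)·(-1)^i; at i=31 this is -57.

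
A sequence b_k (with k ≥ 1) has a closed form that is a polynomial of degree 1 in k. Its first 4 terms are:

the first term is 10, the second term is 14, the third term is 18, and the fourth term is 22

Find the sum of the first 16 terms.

1st diffs: 4, 4, 4 (constant).
So b_k = 4k + 6.
Continuing: …, 26, 30, 34, 38, …, b_{16} = 70.
Summing k = 1..16 (16 terms) gives 640.

640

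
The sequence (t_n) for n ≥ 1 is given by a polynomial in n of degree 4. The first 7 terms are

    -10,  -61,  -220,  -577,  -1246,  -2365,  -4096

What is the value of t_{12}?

-29281

1st diffs: -51, -159, -357, -669, -1119, -1731.
2nd diffs: -108, -198, -312, -450, -612.
3rd diffs: -90, -114, -138, -162.
4th diffs: -24, -24, -24 (constant).
Newton forward-difference form: t_n = -10 + (-51)·C(n-1,1) + (-108)·C(n-1,2) + (-90)·C(n-1,3) + (-24)·C(n-1,4).
At n = 12: n-1 = 11, so t_{12} = -10 - 561 - 5940 - 14850 - 7920 = -29281.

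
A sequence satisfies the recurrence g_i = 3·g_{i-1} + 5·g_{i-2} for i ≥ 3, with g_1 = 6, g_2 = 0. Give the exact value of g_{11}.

Step forward from the initial values:
g_3 = 30;  g_4 = 90;  g_5 = 420;  g_6 = 1710;  g_7 = 7230;  g_8 = 30240;  g_9 = 126870;  g_{10} = 531810;  g_{11} = 2229780.

2229780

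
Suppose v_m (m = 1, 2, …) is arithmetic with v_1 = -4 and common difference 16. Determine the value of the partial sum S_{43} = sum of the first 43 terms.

v_m = -4 + (m - 1)·16.
v_{43} = 668; S = 43·(-4 + 668)/2 = 14276.

14276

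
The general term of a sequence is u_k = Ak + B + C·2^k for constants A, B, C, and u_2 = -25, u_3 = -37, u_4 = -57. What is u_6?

The three given values yield: 2A + B + 4C = -25; 3A + B + 8C = -37; 4A + B + 16C = -57.
Subtracting the first from the second: A + 4C = -12.
Subtracting the second from the third: A + 8C = -20.
Solving: C = -2, A = -4, then B = -9.
Therefore u_6 = -24 + (-9) + (-2)·64 = -161.

-161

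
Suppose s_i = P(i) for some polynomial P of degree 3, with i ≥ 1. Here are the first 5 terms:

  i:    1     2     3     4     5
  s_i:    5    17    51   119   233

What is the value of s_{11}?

1st diffs: 12, 34, 68, 114.
2nd diffs: 22, 34, 46.
3rd diffs: 12, 12 (constant).
Newton forward-difference form: s_i = 5 + 12·C(i-1,1) + 22·C(i-1,2) + 12·C(i-1,3).
At i = 11: i-1 = 10, so s_{11} = 5 + 120 + 990 + 1440 = 2555.

2555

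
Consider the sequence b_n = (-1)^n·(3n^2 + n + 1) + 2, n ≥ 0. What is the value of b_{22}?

(-1)^22 = 1; 3n^2 + n + 1 at n=22 is 1475; so b_{22} = 1477.

1477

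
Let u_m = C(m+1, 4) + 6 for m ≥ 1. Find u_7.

76

C(8, 4) = 70, so u_7 = 76.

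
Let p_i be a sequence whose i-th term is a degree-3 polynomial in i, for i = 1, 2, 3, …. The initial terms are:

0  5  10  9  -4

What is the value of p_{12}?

1st diffs: 5, 5, -1, -13.
2nd diffs: 0, -6, -12.
3rd diffs: -6, -6 (constant).
Newton forward-difference form: p_i = 5·C(i-1,1) + (-6)·C(i-1,3).
At i = 12: i-1 = 11, so p_{12} = 55 - 990 = -935.

-935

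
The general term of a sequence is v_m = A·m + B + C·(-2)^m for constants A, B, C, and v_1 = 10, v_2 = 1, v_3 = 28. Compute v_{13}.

The three given values yield: A + B - 2C = 10; 2A + B + 4C = 1; 3A + B - 8C = 28.
Subtracting the first from the second: A + 6C = -9.
Subtracting the second from the third: A - 12C = 27.
Solving: C = -2, A = 3, then B = 3.
So v_m = 3·m + 3 + (-2)·(-2)^m; at m=13 this is 16426.

16426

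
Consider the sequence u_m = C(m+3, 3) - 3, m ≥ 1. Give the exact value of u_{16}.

966

C(19, 3) = 969, so u_{16} = 966.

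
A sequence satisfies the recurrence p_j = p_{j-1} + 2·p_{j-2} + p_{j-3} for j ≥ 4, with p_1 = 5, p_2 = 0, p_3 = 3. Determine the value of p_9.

Iterate the recurrence:
p_4 = 8  p_5 = 14  p_6 = 33  p_7 = 69  p_8 = 149  p_9 = 320.

320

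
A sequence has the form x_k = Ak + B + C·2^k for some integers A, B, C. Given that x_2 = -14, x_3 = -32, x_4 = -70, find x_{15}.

At k = 2, 3, 4: 2A + B + 4C = -14; 3A + B + 8C = -32; 4A + B + 16C = -70.
Subtracting the first from the second: A + 4C = -18.
Subtracting the second from the third: A + 8C = -38.
Solving: C = -5, A = 2, then B = 2.
So x_k = 2·k + 2 + (-5)·2^k; at k=15 this is -163808.

-163808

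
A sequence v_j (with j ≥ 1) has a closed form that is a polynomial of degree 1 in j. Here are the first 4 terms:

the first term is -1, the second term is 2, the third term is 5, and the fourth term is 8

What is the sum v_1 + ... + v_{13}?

1st diffs: 3, 3, 3 (constant).
So v_j = 3j - 4.
Continuing: …, 11, 14, 17, 20, …, v_{13} = 35.
Summing j = 1..13 (13 terms) gives 221.

221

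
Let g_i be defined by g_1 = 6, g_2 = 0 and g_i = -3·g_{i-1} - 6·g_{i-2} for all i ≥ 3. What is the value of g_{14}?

-866052

g_3 = -36; g_4 = 108; g_5 = -108; …; g_{11} = -55404; g_{12} = 43740; g_{13} = 201204; g_{14} = -866052.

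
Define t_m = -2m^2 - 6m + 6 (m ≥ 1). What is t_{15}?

t_{15} = -2·15^2 - 6·15 + 6 = -534.

-534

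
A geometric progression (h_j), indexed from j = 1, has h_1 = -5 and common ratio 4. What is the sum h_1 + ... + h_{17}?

-28633115305

h_j = (-5)·4^(j-1).
S = (-5)·(4^17 - 1)/(4 - 1) = (-5)·(17179869184 - 1)/(3) = -28633115305.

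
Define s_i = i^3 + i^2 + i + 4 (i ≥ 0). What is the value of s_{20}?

s_{20} = 1·20^3 + 1·20^2 + 1·20 + 4 = 8424.

8424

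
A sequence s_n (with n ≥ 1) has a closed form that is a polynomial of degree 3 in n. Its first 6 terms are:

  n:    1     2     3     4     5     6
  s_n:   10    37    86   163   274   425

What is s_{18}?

7541

1st diffs: 27, 49, 77, 111, 151.
2nd diffs: 22, 28, 34, 40.
3rd diffs: 6, 6, 6 (constant).
So s_n = n^3 + 5n^2 + 5n - 1.
Evaluating at n = 18 gives s_{18} = 7541.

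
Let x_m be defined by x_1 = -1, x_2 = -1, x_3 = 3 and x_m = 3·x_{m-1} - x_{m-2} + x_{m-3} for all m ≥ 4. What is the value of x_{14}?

Compute successive terms:
x_4 = 9; x_5 = 23; x_6 = 63; …; x_{11} = 10299; x_{12} = 28521; x_{13} = 78983; x_{14} = 218727.

218727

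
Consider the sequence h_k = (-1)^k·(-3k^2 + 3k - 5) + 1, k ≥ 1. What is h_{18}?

(-1)^18 = 1; -3k^2 + 3k - 5 at k=18 is -923; so h_{18} = -922.

-922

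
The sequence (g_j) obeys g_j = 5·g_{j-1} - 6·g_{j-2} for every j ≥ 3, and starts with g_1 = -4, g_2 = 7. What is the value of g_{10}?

Compute successive terms:
g_3 = 59;  g_4 = 253;  g_5 = 911;  g_6 = 3037;  g_7 = 9719;  g_8 = 30373;  g_9 = 93551;  g_{10} = 285517.
(Characteristic roots are 3 and 2.)

285517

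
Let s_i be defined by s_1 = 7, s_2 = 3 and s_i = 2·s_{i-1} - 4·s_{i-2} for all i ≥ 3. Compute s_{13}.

28672

Step forward from the initial values:
s_3 = -22; s_4 = -56; s_5 = -24; …; s_{10} = -3584; s_{11} = -1536; s_{12} = 11264; s_{13} = 28672.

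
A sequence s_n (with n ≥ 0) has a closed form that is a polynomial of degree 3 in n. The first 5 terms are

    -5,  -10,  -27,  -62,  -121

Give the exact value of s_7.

1st diffs: -5, -17, -35, -59.
2nd diffs: -12, -18, -24.
3rd diffs: -6, -6 (constant).
Newton forward-difference form: s_n = -5 + (-5)·C(n,1) + (-12)·C(n,2) + (-6)·C(n,3).
At n = 7: n = 7, so s_7 = -5 - 35 - 252 - 210 = -502.

-502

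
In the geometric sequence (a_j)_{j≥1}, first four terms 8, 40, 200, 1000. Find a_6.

25000

Common ratio r = 5.
a_j = 8·5^(j-1).
a_6 = 8·5^5 = 25000.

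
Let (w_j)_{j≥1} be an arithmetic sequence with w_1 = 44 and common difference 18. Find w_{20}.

386

w_j = 44 + (j - 1)·18.
w_{20} = 44 + 19·18 = 386.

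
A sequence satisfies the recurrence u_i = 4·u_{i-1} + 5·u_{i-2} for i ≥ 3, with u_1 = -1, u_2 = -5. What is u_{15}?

-6103515625

Applying the relation repeatedly:
u_3 = -25, u_4 = -125, u_5 = -625, …, u_{12} = -48828125, u_{13} = -244140625, u_{14} = -1220703125, u_{15} = -6103515625.
(Characteristic roots are 5 and -1.)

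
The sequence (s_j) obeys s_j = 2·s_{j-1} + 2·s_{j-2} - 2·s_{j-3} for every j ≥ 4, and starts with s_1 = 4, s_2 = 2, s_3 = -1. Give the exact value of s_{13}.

-27136

Applying the relation repeatedly:
s_4 = -6, s_5 = -18, s_6 = -46, s_7 = -116, s_8 = -288, s_9 = -716, s_{10} = -1776, s_{11} = -4408, s_{12} = -10936, s_{13} = -27136.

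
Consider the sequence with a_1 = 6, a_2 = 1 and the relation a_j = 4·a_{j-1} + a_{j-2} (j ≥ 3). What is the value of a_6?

737

Compute successive terms:
a_3 = 10  a_4 = 41  a_5 = 174  a_6 = 737.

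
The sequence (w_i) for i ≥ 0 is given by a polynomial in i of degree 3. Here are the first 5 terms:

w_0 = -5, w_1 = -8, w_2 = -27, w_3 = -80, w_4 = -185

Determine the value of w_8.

1st diffs: -3, -19, -53, -105.
2nd diffs: -16, -34, -52.
3rd diffs: -18, -18 (constant).
Newton forward-difference form: w_i = -5 + (-3)·C(i,1) + (-16)·C(i,2) + (-18)·C(i,3).
At i = 8: i = 8, so w_8 = -5 - 24 - 448 - 1008 = -1485.

-1485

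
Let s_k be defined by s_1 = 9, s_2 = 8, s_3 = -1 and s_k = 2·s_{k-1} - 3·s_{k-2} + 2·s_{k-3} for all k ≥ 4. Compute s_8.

Compute successive terms:
s_4 = -8  s_5 = 3  s_6 = 28  s_7 = 31  s_8 = -16.

-16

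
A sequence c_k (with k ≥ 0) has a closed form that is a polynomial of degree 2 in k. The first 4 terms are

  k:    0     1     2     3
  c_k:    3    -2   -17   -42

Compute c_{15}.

1st diffs: -5, -15, -25.
2nd diffs: -10, -10 (constant).
So c_k = -5k^2 + 3.
Evaluating at k = 15 gives c_{15} = -1122.

-1122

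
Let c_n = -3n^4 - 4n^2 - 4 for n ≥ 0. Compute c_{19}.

c_{19} = -3·19^4 - 4·19^2 - 4 = -392411.

-392411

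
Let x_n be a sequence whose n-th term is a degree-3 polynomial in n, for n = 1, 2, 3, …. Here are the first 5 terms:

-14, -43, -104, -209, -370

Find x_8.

-1309

1st diffs: -29, -61, -105, -161.
2nd diffs: -32, -44, -56.
3rd diffs: -12, -12 (constant).
Newton forward-difference form: x_n = -14 + (-29)·C(n-1,1) + (-32)·C(n-1,2) + (-12)·C(n-1,3).
At n = 8: n-1 = 7, so x_8 = -14 - 203 - 672 - 420 = -1309.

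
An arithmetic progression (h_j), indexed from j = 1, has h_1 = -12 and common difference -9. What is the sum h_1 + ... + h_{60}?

-16650

h_j = -12 + (j - 1)·(-9).
h_{60} = -543; S = 60·(-12 + (-543))/2 = -16650.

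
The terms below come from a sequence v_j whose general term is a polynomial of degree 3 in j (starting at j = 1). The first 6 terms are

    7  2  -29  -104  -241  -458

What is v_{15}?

1st diffs: -5, -31, -75, -137, -217.
2nd diffs: -26, -44, -62, -80.
3rd diffs: -18, -18, -18 (constant).
Newton forward-difference form: v_j = 7 + (-5)·C(j-1,1) + (-26)·C(j-1,2) + (-18)·C(j-1,3).
At j = 15: j-1 = 14, so v_{15} = 7 - 70 - 2366 - 6552 = -8981.

-8981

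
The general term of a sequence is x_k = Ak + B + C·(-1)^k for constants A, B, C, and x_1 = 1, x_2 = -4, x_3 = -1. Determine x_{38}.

Write the equations: A + B - C = 1; 2A + B + C = -4; 3A + B - C = -1.
Subtracting the first from the second: A + 2C = -5.
Subtracting the second from the third: A - 2C = 3.
Solving: C = -2, A = -1, then B = 0.
So x_k = -1·k + 0 + (-2)·(-1)^k; at k=38 this is -40.

-40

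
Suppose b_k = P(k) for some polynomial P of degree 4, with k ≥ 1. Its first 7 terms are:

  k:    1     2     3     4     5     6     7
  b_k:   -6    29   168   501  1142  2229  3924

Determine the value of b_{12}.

1st diffs: 35, 139, 333, 641, 1087, 1695.
2nd diffs: 104, 194, 308, 446, 608.
3rd diffs: 90, 114, 138, 162.
4th diffs: 24, 24, 24 (constant).
So b_k = k^4 + 5k^3 - 3k^2 - 6k - 3.
Evaluating at k = 12 gives b_{12} = 28869.

28869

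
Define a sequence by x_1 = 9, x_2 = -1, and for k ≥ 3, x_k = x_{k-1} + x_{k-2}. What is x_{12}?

406

x_3 = 8;  x_4 = 7;  x_5 = 15;  x_6 = 22;  x_7 = 37;  x_8 = 59;  x_9 = 96;  x_{10} = 155;  x_{11} = 251;  x_{12} = 406.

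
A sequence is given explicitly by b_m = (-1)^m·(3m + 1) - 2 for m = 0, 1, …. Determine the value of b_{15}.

-48

(-1)^15 = -1; 3m + 1 at m=15 is 46; so b_{15} = -48.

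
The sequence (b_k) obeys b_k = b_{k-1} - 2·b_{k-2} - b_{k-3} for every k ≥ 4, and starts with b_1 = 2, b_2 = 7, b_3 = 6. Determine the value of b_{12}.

Step forward from the initial values:
b_4 = -10; b_5 = -29; b_6 = -15; b_7 = 53; b_8 = 112; b_9 = 21; b_{10} = -256; b_{11} = -410; b_{12} = 81.

81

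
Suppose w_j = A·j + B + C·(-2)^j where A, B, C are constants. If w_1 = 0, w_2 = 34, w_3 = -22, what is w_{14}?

The three given values yield: A + B - 2C = 0; 2A + B + 4C = 34; 3A + B - 8C = -22.
Subtracting the first from the second: A + 6C = 34.
Subtracting the second from the third: A - 12C = -56.
Solving: C = 5, A = 4, then B = 6.
Hence w_{14} = 4·14 + 6 + 5·16384 = 81982.

81982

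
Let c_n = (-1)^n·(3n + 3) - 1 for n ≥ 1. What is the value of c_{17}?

-55

(-1)^17 = -1; 3n + 3 at n=17 is 54; so c_{17} = -55.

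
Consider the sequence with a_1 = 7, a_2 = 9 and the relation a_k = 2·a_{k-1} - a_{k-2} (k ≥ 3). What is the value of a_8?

Applying the relation repeatedly:
a_3 = 11;  a_4 = 13;  a_5 = 15;  a_6 = 17;  a_7 = 19;  a_8 = 21.
(Characteristic roots are 1 and 1.)

21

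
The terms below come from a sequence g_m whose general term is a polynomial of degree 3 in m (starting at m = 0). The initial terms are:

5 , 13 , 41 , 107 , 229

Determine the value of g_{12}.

1st diffs: 8, 28, 66, 122.
2nd diffs: 20, 38, 56.
3rd diffs: 18, 18 (constant).
Newton forward-difference form: g_m = 5 + 8·C(m,1) + 20·C(m,2) + 18·C(m,3).
At m = 12: m = 12, so g_{12} = 5 + 96 + 1320 + 3960 = 5381.

5381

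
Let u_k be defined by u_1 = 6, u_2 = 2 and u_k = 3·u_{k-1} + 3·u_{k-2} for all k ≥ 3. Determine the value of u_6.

u_3 = 24, u_4 = 78, u_5 = 306, u_6 = 1152.

1152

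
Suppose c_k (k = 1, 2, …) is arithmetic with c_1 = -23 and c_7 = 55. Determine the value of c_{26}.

302

Common difference d = (55 - (-23)) / (7 - 1) = 13.
c_k = -23 + (k - 1)·13.
c_{26} = -23 + 25·13 = 302.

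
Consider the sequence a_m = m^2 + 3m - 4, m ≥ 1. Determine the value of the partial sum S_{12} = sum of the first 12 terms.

Over m = 1..12: Σm = 78, Σm² = 650.
Total = (1)·650 + (3)·78 + (-4)·12 = 836.

836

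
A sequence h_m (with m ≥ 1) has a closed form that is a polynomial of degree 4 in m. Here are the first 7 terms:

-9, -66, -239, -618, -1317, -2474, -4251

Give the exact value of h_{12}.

-29786

1st diffs: -57, -173, -379, -699, -1157, -1777.
2nd diffs: -116, -206, -320, -458, -620.
3rd diffs: -90, -114, -138, -162.
4th diffs: -24, -24, -24 (constant).
So h_m = -m^4 - 5m^3 - 3m^2 + 2m - 2.
Evaluating at m = 12 gives h_{12} = -29786.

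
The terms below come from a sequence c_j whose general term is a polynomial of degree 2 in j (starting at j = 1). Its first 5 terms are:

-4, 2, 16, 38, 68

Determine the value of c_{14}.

1st diffs: 6, 14, 22, 30.
2nd diffs: 8, 8, 8 (constant).
Newton forward-difference form: c_j = -4 + 6·C(j-1,1) + 8·C(j-1,2).
At j = 14: j-1 = 13, so c_{14} = -4 + 78 + 624 = 698.

698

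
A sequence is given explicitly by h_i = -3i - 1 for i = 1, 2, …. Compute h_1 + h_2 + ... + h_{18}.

-531

Over i = 1..18: Σi = 171.
Total = (-3)·171 + (-1)·18 = -531.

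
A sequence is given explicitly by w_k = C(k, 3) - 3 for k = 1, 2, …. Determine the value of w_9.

C(9, 3) = 84, so w_9 = 81.

81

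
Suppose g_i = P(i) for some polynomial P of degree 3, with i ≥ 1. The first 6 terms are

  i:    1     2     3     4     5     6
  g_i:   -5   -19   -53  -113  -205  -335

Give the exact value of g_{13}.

-2813

1st diffs: -14, -34, -60, -92, -130.
2nd diffs: -20, -26, -32, -38.
3rd diffs: -6, -6, -6 (constant).
Newton forward-difference form: g_i = -5 + (-14)·C(i-1,1) + (-20)·C(i-1,2) + (-6)·C(i-1,3).
At i = 13: i-1 = 12, so g_{13} = -5 - 168 - 1320 - 1320 = -2813.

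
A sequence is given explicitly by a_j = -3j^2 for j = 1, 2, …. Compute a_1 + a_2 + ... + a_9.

-855

Over j = 1..9: Σj = 45, Σj² = 285.
Total = (-3)·285 = -855.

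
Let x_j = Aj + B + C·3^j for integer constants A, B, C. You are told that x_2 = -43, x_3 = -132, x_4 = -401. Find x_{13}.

-7971602

Plug in j = 2, 3, 4: 2A + B + 9C = -43; 3A + B + 27C = -132; 4A + B + 81C = -401.
Subtracting the first from the second: A + 18C = -89.
Subtracting the second from the third: A + 54C = -269.
Solving: C = -5, A = 1, then B = 0.
So x_j = 1·j + 0 + (-5)·3^j; at j=13 this is -7971602.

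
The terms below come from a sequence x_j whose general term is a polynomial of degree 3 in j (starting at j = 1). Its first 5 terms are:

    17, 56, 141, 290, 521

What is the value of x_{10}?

1st diffs: 39, 85, 149, 231.
2nd diffs: 46, 64, 82.
3rd diffs: 18, 18 (constant).
Newton forward-difference form: x_j = 17 + 39·C(j-1,1) + 46·C(j-1,2) + 18·C(j-1,3).
At j = 10: j-1 = 9, so x_{10} = 17 + 351 + 1656 + 1512 = 3536.

3536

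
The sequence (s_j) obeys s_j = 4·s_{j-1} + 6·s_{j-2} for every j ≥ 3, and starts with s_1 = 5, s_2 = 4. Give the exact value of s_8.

Iterate the recurrence:
s_3 = 46, s_4 = 208, s_5 = 1108, s_6 = 5680, s_7 = 29368, s_8 = 151552.

151552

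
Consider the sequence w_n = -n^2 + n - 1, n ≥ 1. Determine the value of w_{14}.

w_{14} = -1·14^2 + 1·14 - 1 = -183.

-183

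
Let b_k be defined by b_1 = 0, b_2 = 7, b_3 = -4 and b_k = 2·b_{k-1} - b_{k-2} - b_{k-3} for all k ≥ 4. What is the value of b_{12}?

b_4 = -15;  b_5 = -33;  b_6 = -47;  b_7 = -46;  b_8 = -12;  b_9 = 69;  b_{10} = 196;  b_{11} = 335;  b_{12} = 405.

405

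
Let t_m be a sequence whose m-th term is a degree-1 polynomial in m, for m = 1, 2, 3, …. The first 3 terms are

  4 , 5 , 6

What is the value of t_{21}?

24

1st diffs: 1, 1 (constant).
So t_m = m + 3.
Evaluating at m = 21 gives t_{21} = 24.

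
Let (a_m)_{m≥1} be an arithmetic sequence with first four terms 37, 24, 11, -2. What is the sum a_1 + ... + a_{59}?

-20060

Common difference d = -13.
a_m = 37 + (m - 1)·(-13).
a_{59} = -717; S = 59·(37 + (-717))/2 = -20060.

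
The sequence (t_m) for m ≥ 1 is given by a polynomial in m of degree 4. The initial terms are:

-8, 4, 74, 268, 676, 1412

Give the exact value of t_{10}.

1st diffs: 12, 70, 194, 408, 736.
2nd diffs: 58, 124, 214, 328.
3rd diffs: 66, 90, 114.
4th diffs: 24, 24 (constant).
Newton forward-difference form: t_m = -8 + 12·C(m-1,1) + 58·C(m-1,2) + 66·C(m-1,3) + 24·C(m-1,4).
At m = 10: m-1 = 9, so t_{10} = -8 + 108 + 2088 + 5544 + 3024 = 10756.

10756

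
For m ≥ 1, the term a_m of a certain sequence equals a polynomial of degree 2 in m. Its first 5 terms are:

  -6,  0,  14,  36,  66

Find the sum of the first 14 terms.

1st diffs: 6, 14, 22, 30.
2nd diffs: 8, 8, 8 (constant).
Newton forward-difference form: a_m = -6 + 6·C(m-1,1) + 8·C(m-1,2).
Continuing: …, 104, 150, 204, 266, …, a_{14} = 696.
Summing m = 1..14 (14 terms) gives 3374.

3374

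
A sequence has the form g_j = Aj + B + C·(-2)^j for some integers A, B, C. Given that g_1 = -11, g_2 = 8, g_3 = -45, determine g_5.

The three given values yield: A + B - 2C = -11; 2A + B + 4C = 8; 3A + B - 8C = -45.
Subtracting the first from the second: A + 6C = 19.
Subtracting the second from the third: A - 12C = -53.
Solving: C = 4, A = -5, then B = 2.
Hence g_5 = -5·5 + 2 + 4·(-32) = -151.

-151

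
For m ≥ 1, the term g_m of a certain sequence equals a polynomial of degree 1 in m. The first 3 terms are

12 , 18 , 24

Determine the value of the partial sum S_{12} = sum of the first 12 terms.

1st diffs: 6, 6 (constant).
So g_m = 6m + 6.
Continuing: …, 30, 36, 42, 48, …, g_{12} = 78.
Summing m = 1..12 (12 terms) gives 540.

540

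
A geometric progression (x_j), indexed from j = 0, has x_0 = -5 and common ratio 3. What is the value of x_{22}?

-156905298045

x_j = (-5)·3^(j-0).
x_{22} = (-5)·3^22 = -156905298045.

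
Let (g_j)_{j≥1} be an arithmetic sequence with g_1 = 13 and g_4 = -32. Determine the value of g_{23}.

-317

Common difference d = (-32 - 13) / (4 - 1) = -15.
g_j = 13 + (j - 1)·(-15).
g_{23} = 13 + 22·(-15) = -317.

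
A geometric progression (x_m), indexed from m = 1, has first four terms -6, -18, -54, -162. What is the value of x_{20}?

-6973568802

Common ratio r = 3.
x_m = (-6)·3^(m-1).
x_{20} = (-6)·3^19 = -6973568802.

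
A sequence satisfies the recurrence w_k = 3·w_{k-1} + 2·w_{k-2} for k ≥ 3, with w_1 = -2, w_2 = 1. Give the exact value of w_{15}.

Iterate the recurrence:
w_3 = -1;  w_4 = -1;  w_5 = -5;  …;  w_{12} = -34921;  w_{13} = -124373;  w_{14} = -442961;  w_{15} = -1577629.

-1577629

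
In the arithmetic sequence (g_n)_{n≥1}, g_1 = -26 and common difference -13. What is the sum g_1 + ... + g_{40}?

g_n = -26 + (n - 1)·(-13).
g_{40} = -533; S = 40·(-26 + (-533))/2 = -11180.

-11180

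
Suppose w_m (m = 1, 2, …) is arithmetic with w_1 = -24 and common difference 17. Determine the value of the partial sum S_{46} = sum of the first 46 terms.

w_m = -24 + (m - 1)·17.
w_{46} = 741; S = 46·(-24 + 741)/2 = 16491.

16491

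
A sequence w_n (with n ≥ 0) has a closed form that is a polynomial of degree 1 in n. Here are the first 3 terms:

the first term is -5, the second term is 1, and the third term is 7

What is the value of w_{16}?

91

1st diffs: 6, 6 (constant).
So w_n = 6n - 5.
Evaluating at n = 16 gives w_{16} = 91.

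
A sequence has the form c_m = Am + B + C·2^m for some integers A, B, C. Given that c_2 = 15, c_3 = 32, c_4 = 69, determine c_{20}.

At m = 2, 3, 4: 2A + B + 4C = 15; 3A + B + 8C = 32; 4A + B + 16C = 69.
Subtracting the first from the second: A + 4C = 17.
Subtracting the second from the third: A + 8C = 37.
Solving: C = 5, A = -3, then B = 1.
So c_m = -3·m + 1 + 5·2^m; at m=20 this is 5242821.

5242821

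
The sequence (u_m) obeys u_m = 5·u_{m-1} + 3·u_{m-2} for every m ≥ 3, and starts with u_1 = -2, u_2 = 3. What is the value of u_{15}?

Iterate the recurrence:
u_3 = 9  u_4 = 54  u_5 = 297  …  u_{12} = 47684079  u_{13} = 264235662  u_{14} = 1464230547  u_{15} = 8113859721.

8113859721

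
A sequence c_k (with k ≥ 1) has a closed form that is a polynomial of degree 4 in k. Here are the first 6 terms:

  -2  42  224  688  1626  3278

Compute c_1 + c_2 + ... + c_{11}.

94864

1st diffs: 44, 182, 464, 938, 1652.
2nd diffs: 138, 282, 474, 714.
3rd diffs: 144, 192, 240.
4th diffs: 48, 48 (constant).
So c_k = 2k^4 + 4k^3 - 5k^2 + k - 4.
Continuing: …, 5932, 9924, 15638, 23506, …, c_{11} = 34008.
Summing k = 1..11 (11 terms) gives 94864.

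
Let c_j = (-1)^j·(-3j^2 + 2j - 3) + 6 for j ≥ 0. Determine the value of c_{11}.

(-1)^11 = -1; -3j^2 + 2j - 3 at j=11 is -344; so c_{11} = 350.

350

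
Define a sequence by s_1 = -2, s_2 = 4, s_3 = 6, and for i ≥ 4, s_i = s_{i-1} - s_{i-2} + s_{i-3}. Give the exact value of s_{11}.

s_4 = 0, s_5 = -2, s_6 = 4, s_7 = 6, s_8 = 0, s_9 = -2, s_{10} = 4, s_{11} = 6.

6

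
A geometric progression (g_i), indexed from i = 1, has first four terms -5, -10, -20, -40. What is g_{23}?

Common ratio r = 2.
g_i = (-5)·2^(i-1).
g_{23} = (-5)·2^22 = -20971520.

-20971520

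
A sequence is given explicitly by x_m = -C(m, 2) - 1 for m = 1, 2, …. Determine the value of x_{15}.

-106

C(15, 2) = 105, so x_{15} = -106.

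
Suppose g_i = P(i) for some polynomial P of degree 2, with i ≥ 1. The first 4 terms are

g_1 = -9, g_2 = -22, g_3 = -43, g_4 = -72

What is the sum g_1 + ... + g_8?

-884

1st diffs: -13, -21, -29.
2nd diffs: -8, -8 (constant).
Newton forward-difference form: g_i = -9 + (-13)·C(i-1,1) + (-8)·C(i-1,2).
Continuing: -109, -154, -207, -268.
Summing i = 1..8 (8 terms) gives -884.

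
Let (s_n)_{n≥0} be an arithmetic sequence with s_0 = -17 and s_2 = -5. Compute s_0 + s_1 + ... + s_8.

Common difference d = (-5 - (-17)) / (2 - 0) = 6.
s_n = -17 + (n - 0)·6.
s_8 = 31; S = 9·(-17 + 31)/2 = 63.

63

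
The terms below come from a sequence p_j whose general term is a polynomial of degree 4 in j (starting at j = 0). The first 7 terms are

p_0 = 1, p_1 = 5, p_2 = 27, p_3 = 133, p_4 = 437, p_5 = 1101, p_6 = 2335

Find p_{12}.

1st diffs: 4, 22, 106, 304, 664, 1234.
2nd diffs: 18, 84, 198, 360, 570.
3rd diffs: 66, 114, 162, 210.
4th diffs: 48, 48, 48 (constant).
Newton forward-difference form: p_j = 1 + 4·C(j,1) + 18·C(j,2) + 66·C(j,3) + 48·C(j,4).
At j = 12: j = 12, so p_{12} = 1 + 48 + 1188 + 14520 + 23760 = 39517.

39517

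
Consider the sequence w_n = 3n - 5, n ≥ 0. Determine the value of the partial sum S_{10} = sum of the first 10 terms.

Over n = 0..9: Σn = 45.
Total = (3)·45 + (-5)·10 = 85.

85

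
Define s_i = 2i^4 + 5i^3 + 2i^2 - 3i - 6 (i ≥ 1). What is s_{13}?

68400

s_{13} = 2·13^4 + 5·13^3 + 2·13^2 - 3·13 - 6 = 68400.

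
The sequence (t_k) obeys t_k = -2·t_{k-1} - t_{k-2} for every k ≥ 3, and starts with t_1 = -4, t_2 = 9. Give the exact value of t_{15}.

-74

Applying the relation repeatedly:
t_3 = -14, t_4 = 19, t_5 = -24, …, t_{12} = 59, t_{13} = -64, t_{14} = 69, t_{15} = -74.
(Characteristic roots are -1 and -1.)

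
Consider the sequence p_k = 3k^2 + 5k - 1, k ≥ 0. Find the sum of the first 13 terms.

2327

Over k = 0..12: Σk = 78, Σk² = 650.
Total = (3)·650 + (5)·78 + (-1)·13 = 2327.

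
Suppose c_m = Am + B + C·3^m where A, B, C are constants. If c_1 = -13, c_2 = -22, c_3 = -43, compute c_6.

Write the equations: A + B + 3C = -13; 2A + B + 9C = -22; 3A + B + 27C = -43.
Subtracting the first from the second: A + 6C = -9.
Subtracting the second from the third: A + 18C = -21.
Solving: C = -1, A = -3, then B = -7.
Hence c_6 = -3·6 + (-7) + (-1)·729 = -754.

-754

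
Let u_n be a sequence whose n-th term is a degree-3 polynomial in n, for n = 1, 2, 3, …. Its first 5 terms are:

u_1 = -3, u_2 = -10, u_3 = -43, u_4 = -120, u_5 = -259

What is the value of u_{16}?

-11028

1st diffs: -7, -33, -77, -139.
2nd diffs: -26, -44, -62.
3rd diffs: -18, -18 (constant).
Newton forward-difference form: u_n = -3 + (-7)·C(n-1,1) + (-26)·C(n-1,2) + (-18)·C(n-1,3).
At n = 16: n-1 = 15, so u_{16} = -3 - 105 - 2730 - 8190 = -11028.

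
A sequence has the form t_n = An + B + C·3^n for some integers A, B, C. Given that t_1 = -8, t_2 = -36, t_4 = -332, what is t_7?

-8768

Plug in n = 1, 2, 4: A + B + 3C = -8; 2A + B + 9C = -36; 4A + B + 81C = -332.
Subtracting the first from the second: A + 6C = -28.
Subtracting the second from the third: 2A + 72C = -296.
Solving: C = -4, A = -4, then B = 8.
Therefore t_7 = -28 + 8 + (-4)·2187 = -8768.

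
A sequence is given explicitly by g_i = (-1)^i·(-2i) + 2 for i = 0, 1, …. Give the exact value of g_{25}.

(-1)^25 = -1; -2i at i=25 is -50; so g_{25} = 52.

52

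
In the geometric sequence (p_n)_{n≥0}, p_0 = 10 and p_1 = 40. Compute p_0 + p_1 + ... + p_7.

218450

Common ratio r = 4.
p_n = 10·4^(n-0).
S = 10·(4^8 - 1)/(4 - 1) = 10·(65536 - 1)/(3) = 218450.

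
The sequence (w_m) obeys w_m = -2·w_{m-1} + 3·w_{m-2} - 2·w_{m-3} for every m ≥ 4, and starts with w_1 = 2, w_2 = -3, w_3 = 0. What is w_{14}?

Step forward from the initial values:
w_4 = -13;  w_5 = 32;  w_6 = -103;  …;  w_{11} = 32280;  w_{12} = -101773;  w_{13} = 320864;  w_{14} = -1011607.

-1011607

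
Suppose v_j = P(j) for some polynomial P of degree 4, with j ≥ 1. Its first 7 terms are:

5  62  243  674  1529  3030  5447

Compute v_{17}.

173717

1st diffs: 57, 181, 431, 855, 1501, 2417.
2nd diffs: 124, 250, 424, 646, 916.
3rd diffs: 126, 174, 222, 270.
4th diffs: 48, 48, 48 (constant).
Newton forward-difference form: v_j = 5 + 57·C(j-1,1) + 124·C(j-1,2) + 126·C(j-1,3) + 48·C(j-1,4).
At j = 17: j-1 = 16, so v_{17} = 5 + 912 + 14880 + 70560 + 87360 = 173717.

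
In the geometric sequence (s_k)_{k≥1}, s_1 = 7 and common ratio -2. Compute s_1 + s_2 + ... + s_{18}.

s_k = 7·(-2)^(k-1).
S = 7·((-2)^18 - 1)/(-2 - 1) = 7·(262144 - 1)/(-3) = -611667.

-611667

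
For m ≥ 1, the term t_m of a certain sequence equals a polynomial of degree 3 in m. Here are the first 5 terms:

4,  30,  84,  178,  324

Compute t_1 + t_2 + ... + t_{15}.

1st diffs: 26, 54, 94, 146.
2nd diffs: 28, 40, 52.
3rd diffs: 12, 12 (constant).
Newton forward-difference form: t_m = 4 + 26·C(m-1,1) + 28·C(m-1,2) + 12·C(m-1,3).
Continuing: …, 534, 820, 1194, 1668, …, t_{15} = 7284.
Summing m = 1..15 (15 terms) gives 31910.

31910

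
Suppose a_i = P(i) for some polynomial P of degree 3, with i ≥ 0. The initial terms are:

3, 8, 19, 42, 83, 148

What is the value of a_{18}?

5907

1st diffs: 5, 11, 23, 41, 65.
2nd diffs: 6, 12, 18, 24.
3rd diffs: 6, 6, 6 (constant).
So a_i = i^3 + 4i + 3.
Evaluating at i = 18 gives a_{18} = 5907.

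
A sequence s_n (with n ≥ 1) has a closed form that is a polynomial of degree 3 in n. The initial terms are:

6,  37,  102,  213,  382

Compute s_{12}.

1st diffs: 31, 65, 111, 169.
2nd diffs: 34, 46, 58.
3rd diffs: 12, 12 (constant).
Newton forward-difference form: s_n = 6 + 31·C(n-1,1) + 34·C(n-1,2) + 12·C(n-1,3).
At n = 12: n-1 = 11, so s_{12} = 6 + 341 + 1870 + 1980 = 4197.

4197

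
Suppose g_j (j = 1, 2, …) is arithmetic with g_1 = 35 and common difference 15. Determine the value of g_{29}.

455

g_j = 35 + (j - 1)·15.
g_{29} = 35 + 28·15 = 455.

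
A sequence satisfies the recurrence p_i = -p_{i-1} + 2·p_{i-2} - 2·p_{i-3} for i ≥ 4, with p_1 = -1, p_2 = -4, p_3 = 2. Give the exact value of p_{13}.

Applying the relation repeatedly:
p_4 = -8;  p_5 = 20;  p_6 = -40;  p_7 = 96;  p_8 = -216;  p_9 = 488;  p_{10} = -1112;  p_{11} = 2520;  p_{12} = -5720;  p_{13} = 12984.

12984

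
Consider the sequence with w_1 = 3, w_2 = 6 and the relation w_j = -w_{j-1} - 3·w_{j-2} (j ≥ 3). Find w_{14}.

-2154

Compute successive terms:
w_3 = -15, w_4 = -3, w_5 = 48, …, w_{11} = 480, w_{12} = 1797, w_{13} = -3237, w_{14} = -2154.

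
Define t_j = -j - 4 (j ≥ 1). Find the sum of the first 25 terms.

Over j = 1..25: Σj = 325.
Total = (-1)·325 + (-4)·25 = -425.

-425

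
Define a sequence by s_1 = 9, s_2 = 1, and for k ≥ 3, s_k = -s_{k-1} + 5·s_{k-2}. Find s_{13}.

s_3 = 44; s_4 = -39; s_5 = 259; …; s_{10} = -32859; s_{11} = 96679; s_{12} = -260974; s_{13} = 744369.

744369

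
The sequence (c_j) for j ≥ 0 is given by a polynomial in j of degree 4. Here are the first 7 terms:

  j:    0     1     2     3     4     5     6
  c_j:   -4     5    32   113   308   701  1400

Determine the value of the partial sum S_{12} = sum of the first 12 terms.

41334

1st diffs: 9, 27, 81, 195, 393, 699.
2nd diffs: 18, 54, 114, 198, 306.
3rd diffs: 36, 60, 84, 108.
4th diffs: 24, 24, 24 (constant).
Newton forward-difference form: c_j = -4 + 9·C(j,1) + 18·C(j,2) + 36·C(j,3) + 24·C(j,4).
Continuing: …, 2537, 4268, 6773, 10256, …, c_{11} = 14945.
Summing j = 0..11 (12 terms) gives 41334.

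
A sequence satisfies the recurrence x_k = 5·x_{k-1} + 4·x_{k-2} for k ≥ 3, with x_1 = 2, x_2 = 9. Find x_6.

Applying the relation repeatedly:
x_3 = 53  x_4 = 301  x_5 = 1717  x_6 = 9789.

9789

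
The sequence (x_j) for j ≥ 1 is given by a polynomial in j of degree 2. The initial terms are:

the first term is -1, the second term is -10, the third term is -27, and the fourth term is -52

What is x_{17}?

-1105

1st diffs: -9, -17, -25.
2nd diffs: -8, -8 (constant).
So x_j = -4j^2 + 3j.
Evaluating at j = 17 gives x_{17} = -1105.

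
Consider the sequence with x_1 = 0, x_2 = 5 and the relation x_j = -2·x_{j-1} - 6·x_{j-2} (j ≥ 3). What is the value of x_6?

Iterate the recurrence:
x_3 = -10;  x_4 = -10;  x_5 = 80;  x_6 = -100.

-100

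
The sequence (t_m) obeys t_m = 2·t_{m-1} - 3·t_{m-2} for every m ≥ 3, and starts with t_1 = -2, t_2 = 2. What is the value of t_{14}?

-3022

t_3 = 10  t_4 = 14  t_5 = -2  …  t_{11} = 394  t_{12} = -658  t_{13} = -2498  t_{14} = -3022.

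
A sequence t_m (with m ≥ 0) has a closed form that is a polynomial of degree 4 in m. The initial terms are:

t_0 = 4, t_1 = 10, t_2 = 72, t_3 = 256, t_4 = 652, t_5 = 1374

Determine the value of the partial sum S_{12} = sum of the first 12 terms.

1st diffs: 6, 62, 184, 396, 722.
2nd diffs: 56, 122, 212, 326.
3rd diffs: 66, 90, 114.
4th diffs: 24, 24 (constant).
Newton forward-difference form: t_m = 4 + 6·C(m,1) + 56·C(m,2) + 66·C(m,3) + 24·C(m,4).
Continuing: …, 2560, 4372, 6996, 10642, …, t_{11} = 21960.
Summing m = 0..11 (12 terms) gives 64442.

64442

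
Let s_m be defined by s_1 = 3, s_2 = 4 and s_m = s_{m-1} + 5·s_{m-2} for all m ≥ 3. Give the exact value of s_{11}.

59054

Applying the relation repeatedly:
s_3 = 19;  s_4 = 39;  s_5 = 134;  s_6 = 329;  s_7 = 999;  s_8 = 2644;  s_9 = 7639;  s_{10} = 20859;  s_{11} = 59054.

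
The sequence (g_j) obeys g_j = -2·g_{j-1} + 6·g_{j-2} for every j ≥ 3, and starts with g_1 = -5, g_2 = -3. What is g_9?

-31056

g_3 = -24;  g_4 = 30;  g_5 = -204;  g_6 = 588;  g_7 = -2400;  g_8 = 8328;  g_9 = -31056.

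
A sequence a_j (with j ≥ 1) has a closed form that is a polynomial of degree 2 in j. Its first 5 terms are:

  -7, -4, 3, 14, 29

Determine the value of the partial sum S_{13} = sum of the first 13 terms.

1287

1st diffs: 3, 7, 11, 15.
2nd diffs: 4, 4, 4 (constant).
Newton forward-difference form: a_j = -7 + 3·C(j-1,1) + 4·C(j-1,2).
Continuing: …, 48, 71, 98, 129, …, a_{13} = 293.
Summing j = 1..13 (13 terms) gives 1287.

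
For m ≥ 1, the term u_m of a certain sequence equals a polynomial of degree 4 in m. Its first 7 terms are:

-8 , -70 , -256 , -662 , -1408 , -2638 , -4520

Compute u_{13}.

-41936

1st diffs: -62, -186, -406, -746, -1230, -1882.
2nd diffs: -124, -220, -340, -484, -652.
3rd diffs: -96, -120, -144, -168.
4th diffs: -24, -24, -24 (constant).
Newton forward-difference form: u_m = -8 + (-62)·C(m-1,1) + (-124)·C(m-1,2) + (-96)·C(m-1,3) + (-24)·C(m-1,4).
At m = 13: m-1 = 12, so u_{13} = -8 - 744 - 8184 - 21120 - 11880 = -41936.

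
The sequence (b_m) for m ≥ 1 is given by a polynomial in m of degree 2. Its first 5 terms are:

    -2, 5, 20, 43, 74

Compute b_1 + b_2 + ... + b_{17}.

6358

1st diffs: 7, 15, 23, 31.
2nd diffs: 8, 8, 8 (constant).
So b_m = 4m^2 - 5m - 1.
Continuing: …, 113, 160, 215, 278, …, b_{17} = 1070.
Summing m = 1..17 (17 terms) gives 6358.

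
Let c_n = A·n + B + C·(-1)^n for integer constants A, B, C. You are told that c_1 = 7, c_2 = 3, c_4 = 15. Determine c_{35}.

The three given values yield: A + B - C = 7; 2A + B + C = 3; 4A + B + C = 15.
Subtracting the first from the second: A + 2C = -4.
Subtracting the second from the third: 2A = 12.
Solving: C = -5, A = 6, then B = -4.
Hence c_{35} = 6·35 + (-4) + (-5)·(-1) = 211.

211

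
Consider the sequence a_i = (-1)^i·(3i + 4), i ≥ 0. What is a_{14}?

(-1)^14 = 1; 3i + 4 at i=14 is 46; so a_{14} = 46.

46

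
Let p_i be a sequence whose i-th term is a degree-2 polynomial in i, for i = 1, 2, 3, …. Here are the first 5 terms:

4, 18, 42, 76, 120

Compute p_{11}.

1st diffs: 14, 24, 34, 44.
2nd diffs: 10, 10, 10 (constant).
Newton forward-difference form: p_i = 4 + 14·C(i-1,1) + 10·C(i-1,2).
At i = 11: i-1 = 10, so p_{11} = 4 + 140 + 450 = 594.

594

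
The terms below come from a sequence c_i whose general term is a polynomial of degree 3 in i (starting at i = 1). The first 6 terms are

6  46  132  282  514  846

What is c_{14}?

9262

1st diffs: 40, 86, 150, 232, 332.
2nd diffs: 46, 64, 82, 100.
3rd diffs: 18, 18, 18 (constant).
So c_i = 3i^3 + 5i^2 + 4i - 6.
Evaluating at i = 14 gives c_{14} = 9262.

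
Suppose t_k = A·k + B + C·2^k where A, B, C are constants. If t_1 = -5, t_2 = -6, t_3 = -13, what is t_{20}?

-3145632

The three given values yield: A + B + 2C = -5; 2A + B + 4C = -6; 3A + B + 8C = -13.
Subtracting the first from the second: A + 2C = -1.
Subtracting the second from the third: A + 4C = -7.
Solving: C = -3, A = 5, then B = -4.
So t_k = 5·k + (-4) + (-3)·2^k; at k=20 this is -3145632.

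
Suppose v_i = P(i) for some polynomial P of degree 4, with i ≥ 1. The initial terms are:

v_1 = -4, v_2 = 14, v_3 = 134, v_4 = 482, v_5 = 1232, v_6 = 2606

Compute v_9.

1st diffs: 18, 120, 348, 750, 1374.
2nd diffs: 102, 228, 402, 624.
3rd diffs: 126, 174, 222.
4th diffs: 48, 48 (constant).
Newton forward-difference form: v_i = -4 + 18·C(i-1,1) + 102·C(i-1,2) + 126·C(i-1,3) + 48·C(i-1,4).
At i = 9: i-1 = 8, so v_9 = -4 + 144 + 2856 + 7056 + 3360 = 13412.

13412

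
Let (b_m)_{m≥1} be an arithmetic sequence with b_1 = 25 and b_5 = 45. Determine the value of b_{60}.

320

Common difference d = (45 - 25) / (5 - 1) = 5.
b_m = 25 + (m - 1)·5.
b_{60} = 25 + 59·5 = 320.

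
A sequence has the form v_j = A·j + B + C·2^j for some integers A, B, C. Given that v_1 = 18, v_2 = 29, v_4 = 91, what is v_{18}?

At j = 1, 2, 4: A + B + 2C = 18; 2A + B + 4C = 29; 4A + B + 16C = 91.
Subtracting the first from the second: A + 2C = 11.
Subtracting the second from the third: 2A + 12C = 62.
Solving: C = 5, A = 1, then B = 7.
Therefore v_{18} = 18 + 7 + 5·262144 = 1310745.

1310745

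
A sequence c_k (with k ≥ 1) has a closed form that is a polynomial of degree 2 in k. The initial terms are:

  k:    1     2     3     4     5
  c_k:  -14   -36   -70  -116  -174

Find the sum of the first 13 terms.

-5330

1st diffs: -22, -34, -46, -58.
2nd diffs: -12, -12, -12 (constant).
So c_k = -6k^2 - 4k - 4.
Continuing: …, -244, -326, -420, -526, …, c_{13} = -1070.
Summing k = 1..13 (13 terms) gives -5330.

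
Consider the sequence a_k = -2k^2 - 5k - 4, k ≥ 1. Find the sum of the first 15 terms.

-3140

Over k = 1..15: Σk = 120, Σk² = 1240.
Total = (-2)·1240 + (-5)·120 + (-4)·15 = -3140.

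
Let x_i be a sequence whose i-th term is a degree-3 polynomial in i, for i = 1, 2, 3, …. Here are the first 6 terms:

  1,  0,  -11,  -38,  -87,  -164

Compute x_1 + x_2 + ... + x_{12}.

-5224

1st diffs: -1, -11, -27, -49, -77.
2nd diffs: -10, -16, -22, -28.
3rd diffs: -6, -6, -6 (constant).
Newton forward-difference form: x_i = 1 + (-1)·C(i-1,1) + (-10)·C(i-1,2) + (-6)·C(i-1,3).
Continuing: …, -275, -426, -623, -872, …, x_{12} = -1550.
Summing i = 1..12 (12 terms) gives -5224.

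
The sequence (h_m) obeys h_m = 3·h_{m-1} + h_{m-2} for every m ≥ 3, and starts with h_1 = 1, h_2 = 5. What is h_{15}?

27029536

Compute successive terms:
h_3 = 16  h_4 = 53  h_5 = 175  …  h_{12} = 750242  h_{13} = 2477881  h_{14} = 8183885  h_{15} = 27029536.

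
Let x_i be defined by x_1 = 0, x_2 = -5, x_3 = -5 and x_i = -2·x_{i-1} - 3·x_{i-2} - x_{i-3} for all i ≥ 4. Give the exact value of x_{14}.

Applying the relation repeatedly:
x_4 = 25  x_5 = -30  x_6 = -10  …  x_{11} = -405  x_{12} = -50  x_{13} = 1020  x_{14} = -1485.

-1485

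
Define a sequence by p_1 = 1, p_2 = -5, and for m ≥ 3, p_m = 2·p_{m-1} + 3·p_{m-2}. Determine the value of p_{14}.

-1594325

Applying the relation repeatedly:
p_3 = -7;  p_4 = -29;  p_5 = -79;  …;  p_{11} = -59047;  p_{12} = -177149;  p_{13} = -531439;  p_{14} = -1594325.
(Characteristic roots are 3 and -1.)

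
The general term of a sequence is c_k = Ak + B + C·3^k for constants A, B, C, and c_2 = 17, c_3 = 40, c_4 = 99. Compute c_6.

757

Plug in k = 2, 3, 4: 2A + B + 9C = 17; 3A + B + 27C = 40; 4A + B + 81C = 99.
Subtracting the first from the second: A + 18C = 23.
Subtracting the second from the third: A + 54C = 59.
Solving: C = 1, A = 5, then B = -2.
Hence c_6 = 5·6 + (-2) + 1·729 = 757.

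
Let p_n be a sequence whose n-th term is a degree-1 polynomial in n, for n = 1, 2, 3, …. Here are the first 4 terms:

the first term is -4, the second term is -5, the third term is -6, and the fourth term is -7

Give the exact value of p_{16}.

-19

1st diffs: -1, -1, -1 (constant).
So p_n = -n - 3.
Evaluating at n = 16 gives p_{16} = -19.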